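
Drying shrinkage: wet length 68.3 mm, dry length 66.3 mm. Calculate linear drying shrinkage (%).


DS = (68.3 - 66.3) / 68.3 * 100 = 2.93%

2.93


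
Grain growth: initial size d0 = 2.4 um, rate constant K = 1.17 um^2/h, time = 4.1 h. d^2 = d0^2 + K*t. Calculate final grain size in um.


d^2 = 2.4^2 + 1.17*4.1 = 10.557
d = sqrt(10.557) = 3.25 um

3.25


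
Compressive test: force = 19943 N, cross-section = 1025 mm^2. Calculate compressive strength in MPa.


CS = 19943 / 1025 = 19.5 MPa

19.5


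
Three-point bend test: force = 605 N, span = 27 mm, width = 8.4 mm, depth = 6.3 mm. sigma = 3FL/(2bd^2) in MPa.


sigma = 3*605*27/(2*8.4*6.3^2) = 73.5 MPa

73.5


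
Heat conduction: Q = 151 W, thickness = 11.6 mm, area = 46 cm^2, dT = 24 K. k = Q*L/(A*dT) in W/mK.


k = 151*11.6/1000/(46/10000*24) = 15.87 W/mK

15.87


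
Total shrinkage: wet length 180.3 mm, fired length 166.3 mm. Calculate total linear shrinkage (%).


TS = (180.3 - 166.3) / 180.3 * 100 = 7.76%

7.76


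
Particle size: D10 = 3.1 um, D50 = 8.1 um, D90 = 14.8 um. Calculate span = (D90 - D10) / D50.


Span = (14.8 - 3.1) / 8.1 = 11.7 / 8.1 = 1.444

1.444


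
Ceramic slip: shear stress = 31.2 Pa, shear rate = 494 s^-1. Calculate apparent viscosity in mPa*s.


eta = tau/gamma * 1000 = 31.2/494 * 1000 = 63.2 mPa*s

63.2


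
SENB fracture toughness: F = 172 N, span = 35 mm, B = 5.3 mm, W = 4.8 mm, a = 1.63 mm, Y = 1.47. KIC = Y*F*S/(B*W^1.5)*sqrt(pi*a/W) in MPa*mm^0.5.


KIC = 1.47*172*35/(5.3*4.8^1.5)*sqrt(pi*1.63/4.8) = 163.99

163.99


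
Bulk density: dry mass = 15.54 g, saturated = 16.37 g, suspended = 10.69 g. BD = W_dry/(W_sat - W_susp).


BD = 15.54 / (16.37 - 10.69) = 15.54 / 5.68 = 2.736 g/cm^3

2.736


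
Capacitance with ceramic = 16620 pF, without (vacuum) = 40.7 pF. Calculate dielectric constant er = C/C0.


er = 16620 / 40.7 = 408.35

408.35


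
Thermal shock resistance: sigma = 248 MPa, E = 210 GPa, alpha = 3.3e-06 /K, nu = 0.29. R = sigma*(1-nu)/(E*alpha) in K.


R = 248*(1-0.29)/(210*1000*3.3e-06) = 254 K

254


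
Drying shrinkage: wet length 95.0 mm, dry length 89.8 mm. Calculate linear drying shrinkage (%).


DS = (95.0 - 89.8) / 95.0 * 100 = 5.47%

5.47


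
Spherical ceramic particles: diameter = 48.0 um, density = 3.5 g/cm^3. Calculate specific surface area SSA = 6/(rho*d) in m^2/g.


SSA = 6 / (3.5 * 48.0) = 0.036 m^2/g

0.036


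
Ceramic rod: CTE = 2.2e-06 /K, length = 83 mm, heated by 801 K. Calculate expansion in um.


dL = 2.2e-06 * 83 * 801 * 1000 = 146.263 um

146.263


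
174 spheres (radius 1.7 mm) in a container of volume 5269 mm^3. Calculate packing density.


V_sphere = 4/3*pi*1.7^3 = 20.5795 mm^3
Total V = 174*20.5795 = 3580.833 mm^3
PD = 3580.833 / 5269 = 0.68

0.68


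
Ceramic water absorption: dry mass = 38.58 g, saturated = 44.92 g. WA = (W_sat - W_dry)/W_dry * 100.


WA = (44.92 - 38.58) / 38.58 * 100 = 16.43%

16.43


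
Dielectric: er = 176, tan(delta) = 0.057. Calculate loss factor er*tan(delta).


Loss = 176 * 0.057 = 10.032

10.032


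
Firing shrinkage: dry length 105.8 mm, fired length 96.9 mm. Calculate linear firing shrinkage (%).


FS = (105.8 - 96.9) / 105.8 * 100 = 8.41%

8.41


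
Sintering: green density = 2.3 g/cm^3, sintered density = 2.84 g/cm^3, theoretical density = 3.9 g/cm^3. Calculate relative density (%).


Relative = 2.84 / 3.9 * 100 = 72.8%

72.8


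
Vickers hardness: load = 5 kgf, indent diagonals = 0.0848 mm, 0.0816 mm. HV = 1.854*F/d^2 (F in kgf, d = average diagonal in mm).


d_avg = (0.0848+0.0816)/2 = 0.0832 mm
HV = 1.854*5/0.0832^2 = 1339

1339


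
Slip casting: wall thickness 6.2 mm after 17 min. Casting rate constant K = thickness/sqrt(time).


K = 6.2 / sqrt(17) = 6.2 / 4.1231 = 1.504 mm/min^0.5

1.504


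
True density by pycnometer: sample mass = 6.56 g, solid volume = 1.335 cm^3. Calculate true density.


TD = 6.56 / 1.335 = 4.914 g/cm^3

4.914


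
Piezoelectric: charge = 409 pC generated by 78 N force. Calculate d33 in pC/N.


d33 = 409 / 78 = 5.2 pC/N

5.2


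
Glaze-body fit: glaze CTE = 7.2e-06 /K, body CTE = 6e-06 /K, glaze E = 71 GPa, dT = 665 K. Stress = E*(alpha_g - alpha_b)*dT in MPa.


Stress = 71*1000*(7.2e-06 - 6e-06)*665 = 56.7 MPa

56.7


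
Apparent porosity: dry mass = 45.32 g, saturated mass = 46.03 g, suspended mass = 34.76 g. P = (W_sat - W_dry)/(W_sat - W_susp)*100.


P = (46.03 - 45.32) / (46.03 - 34.76) * 100 = 0.71 / 11.27 * 100 = 6.3%

6.3


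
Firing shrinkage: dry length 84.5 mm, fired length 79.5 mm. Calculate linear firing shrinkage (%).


FS = (84.5 - 79.5) / 84.5 * 100 = 5.92%

5.92


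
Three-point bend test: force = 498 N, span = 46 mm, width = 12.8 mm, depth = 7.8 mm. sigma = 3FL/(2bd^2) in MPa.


sigma = 3*498*46/(2*12.8*7.8^2) = 44.1 MPa

44.1


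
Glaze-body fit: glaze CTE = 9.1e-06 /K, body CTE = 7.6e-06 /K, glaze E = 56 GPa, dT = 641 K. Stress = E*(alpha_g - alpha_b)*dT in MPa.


Stress = 56*1000*(9.1e-06 - 7.6e-06)*641 = 53.8 MPa

53.8


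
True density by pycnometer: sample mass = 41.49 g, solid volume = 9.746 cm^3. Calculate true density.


TD = 41.49 / 9.746 = 4.257 g/cm^3

4.257


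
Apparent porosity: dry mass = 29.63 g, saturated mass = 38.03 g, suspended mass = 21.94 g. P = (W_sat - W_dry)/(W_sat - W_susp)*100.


P = (38.03 - 29.63) / (38.03 - 21.94) * 100 = 8.4 / 16.09 * 100 = 52.2%

52.2


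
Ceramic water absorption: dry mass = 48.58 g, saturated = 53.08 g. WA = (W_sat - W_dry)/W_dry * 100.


WA = (53.08 - 48.58) / 48.58 * 100 = 9.26%

9.26


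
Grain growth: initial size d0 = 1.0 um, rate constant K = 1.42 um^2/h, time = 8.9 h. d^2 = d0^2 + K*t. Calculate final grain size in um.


d^2 = 1.0^2 + 1.42*8.9 = 13.638
d = sqrt(13.638) = 3.69 um

3.69


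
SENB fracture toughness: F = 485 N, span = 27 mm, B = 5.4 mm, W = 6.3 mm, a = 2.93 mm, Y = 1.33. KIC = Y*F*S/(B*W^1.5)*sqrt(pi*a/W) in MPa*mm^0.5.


KIC = 1.33*485*27/(5.4*6.3^1.5)*sqrt(pi*2.93/6.3) = 246.54

246.54


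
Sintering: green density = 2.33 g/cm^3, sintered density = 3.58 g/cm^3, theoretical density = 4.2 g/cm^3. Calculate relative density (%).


Relative = 3.58 / 4.2 * 100 = 85.2%

85.2


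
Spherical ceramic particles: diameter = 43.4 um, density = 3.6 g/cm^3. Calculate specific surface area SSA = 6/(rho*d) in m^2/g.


SSA = 6 / (3.6 * 43.4) = 0.038 m^2/g

0.038


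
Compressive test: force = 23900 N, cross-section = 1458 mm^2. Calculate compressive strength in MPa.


CS = 23900 / 1458 = 16.4 MPa

16.4


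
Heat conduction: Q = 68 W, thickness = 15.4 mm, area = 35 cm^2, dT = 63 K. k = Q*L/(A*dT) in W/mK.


k = 68*15.4/1000/(35/10000*63) = 4.75 W/mK

4.75


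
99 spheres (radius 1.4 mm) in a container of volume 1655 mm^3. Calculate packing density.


V_sphere = 4/3*pi*1.4^3 = 11.494 mm^3
Total V = 99*11.494 = 1137.906 mm^3
PD = 1137.906 / 1655 = 0.688

0.688


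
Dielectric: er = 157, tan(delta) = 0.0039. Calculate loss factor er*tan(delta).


Loss = 157 * 0.0039 = 0.612

0.612


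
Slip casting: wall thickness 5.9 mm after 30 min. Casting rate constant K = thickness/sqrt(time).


K = 5.9 / sqrt(30) = 5.9 / 5.4772 = 1.077 mm/min^0.5

1.077


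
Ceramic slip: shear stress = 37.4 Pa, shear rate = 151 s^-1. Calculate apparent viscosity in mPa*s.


eta = tau/gamma * 1000 = 37.4/151 * 1000 = 247.7 mPa*s

247.7


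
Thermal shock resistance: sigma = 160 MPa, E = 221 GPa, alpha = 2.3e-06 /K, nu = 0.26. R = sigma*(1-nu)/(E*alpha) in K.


R = 160*(1-0.26)/(221*1000*2.3e-06) = 233 K

233


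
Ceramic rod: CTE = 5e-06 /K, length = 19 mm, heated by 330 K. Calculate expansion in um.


dL = 5e-06 * 19 * 330 * 1000 = 31.35 um

31.35


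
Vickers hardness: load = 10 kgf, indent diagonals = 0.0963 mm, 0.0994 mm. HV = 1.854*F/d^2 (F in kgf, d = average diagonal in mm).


d_avg = (0.0963+0.0994)/2 = 0.09785 mm
HV = 1.854*10/0.09785^2 = 1936

1936


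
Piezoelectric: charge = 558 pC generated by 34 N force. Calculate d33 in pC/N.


d33 = 558 / 34 = 16.4 pC/N

16.4


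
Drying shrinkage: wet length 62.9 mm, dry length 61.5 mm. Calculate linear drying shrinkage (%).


DS = (62.9 - 61.5) / 62.9 * 100 = 2.23%

2.23


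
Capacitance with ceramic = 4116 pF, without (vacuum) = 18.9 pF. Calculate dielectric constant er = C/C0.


er = 4116 / 18.9 = 217.78

217.78


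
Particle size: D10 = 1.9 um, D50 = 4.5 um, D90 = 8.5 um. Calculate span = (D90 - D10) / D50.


Span = (8.5 - 1.9) / 4.5 = 6.6 / 4.5 = 1.467

1.467


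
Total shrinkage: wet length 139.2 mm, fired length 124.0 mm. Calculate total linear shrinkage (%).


TS = (139.2 - 124.0) / 139.2 * 100 = 10.92%

10.92


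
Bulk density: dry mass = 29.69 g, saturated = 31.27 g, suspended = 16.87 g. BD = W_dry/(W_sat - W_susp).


BD = 29.69 / (31.27 - 16.87) = 29.69 / 14.4 = 2.062 g/cm^3

2.062


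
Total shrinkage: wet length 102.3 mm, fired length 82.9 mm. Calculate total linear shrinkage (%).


TS = (102.3 - 82.9) / 102.3 * 100 = 18.96%

18.96


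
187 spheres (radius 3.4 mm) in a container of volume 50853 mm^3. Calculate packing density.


V_sphere = 4/3*pi*3.4^3 = 164.6362 mm^3
Total V = 187*164.6362 = 30786.9694 mm^3
PD = 30786.9694 / 50853 = 0.605

0.605


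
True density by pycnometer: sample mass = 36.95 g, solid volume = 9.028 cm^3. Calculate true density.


TD = 36.95 / 9.028 = 4.093 g/cm^3

4.093


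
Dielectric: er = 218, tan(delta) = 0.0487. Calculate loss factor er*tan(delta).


Loss = 218 * 0.0487 = 10.617

10.617


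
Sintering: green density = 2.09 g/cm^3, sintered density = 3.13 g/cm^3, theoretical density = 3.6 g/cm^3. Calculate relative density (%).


Relative = 3.13 / 3.6 * 100 = 86.9%

86.9


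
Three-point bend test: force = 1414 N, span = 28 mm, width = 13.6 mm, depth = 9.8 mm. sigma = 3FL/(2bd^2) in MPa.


sigma = 3*1414*28/(2*13.6*9.8^2) = 45.5 MPa

45.5


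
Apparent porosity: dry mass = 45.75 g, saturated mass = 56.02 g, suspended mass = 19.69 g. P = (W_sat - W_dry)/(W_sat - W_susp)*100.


P = (56.02 - 45.75) / (56.02 - 19.69) * 100 = 10.27 / 36.33 * 100 = 28.3%

28.3


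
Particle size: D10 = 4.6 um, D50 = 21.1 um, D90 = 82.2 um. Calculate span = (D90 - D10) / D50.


Span = (82.2 - 4.6) / 21.1 = 77.6 / 21.1 = 3.678

3.678


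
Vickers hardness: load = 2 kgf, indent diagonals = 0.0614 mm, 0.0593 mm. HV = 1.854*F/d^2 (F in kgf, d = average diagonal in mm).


d_avg = (0.0614+0.0593)/2 = 0.06035 mm
HV = 1.854*2/0.06035^2 = 1018

1018


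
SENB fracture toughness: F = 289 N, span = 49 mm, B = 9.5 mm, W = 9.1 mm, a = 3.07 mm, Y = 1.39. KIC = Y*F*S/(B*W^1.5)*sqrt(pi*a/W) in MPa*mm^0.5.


KIC = 1.39*289*49/(9.5*9.1^1.5)*sqrt(pi*3.07/9.1) = 77.7

77.7


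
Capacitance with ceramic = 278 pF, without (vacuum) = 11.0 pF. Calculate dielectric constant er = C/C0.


er = 278 / 11.0 = 25.27

25.27


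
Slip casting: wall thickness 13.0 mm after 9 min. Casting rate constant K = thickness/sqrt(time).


K = 13.0 / sqrt(9) = 13.0 / 3.0 = 4.333 mm/min^0.5

4.333


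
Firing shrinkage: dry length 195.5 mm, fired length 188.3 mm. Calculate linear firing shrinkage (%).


FS = (195.5 - 188.3) / 195.5 * 100 = 3.68%

3.68


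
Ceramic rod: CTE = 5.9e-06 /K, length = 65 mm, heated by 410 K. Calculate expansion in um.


dL = 5.9e-06 * 65 * 410 * 1000 = 157.235 um

157.235


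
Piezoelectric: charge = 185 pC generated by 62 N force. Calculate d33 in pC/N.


d33 = 185 / 62 = 3.0 pC/N

3.0


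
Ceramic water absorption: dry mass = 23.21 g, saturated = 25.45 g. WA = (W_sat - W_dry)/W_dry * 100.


WA = (25.45 - 23.21) / 23.21 * 100 = 9.65%

9.65


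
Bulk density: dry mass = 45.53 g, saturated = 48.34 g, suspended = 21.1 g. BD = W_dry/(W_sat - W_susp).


BD = 45.53 / (48.34 - 21.1) = 45.53 / 27.24 = 1.671 g/cm^3

1.671


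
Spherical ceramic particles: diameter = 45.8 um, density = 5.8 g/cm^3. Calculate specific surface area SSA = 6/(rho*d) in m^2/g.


SSA = 6 / (5.8 * 45.8) = 0.023 m^2/g

0.023


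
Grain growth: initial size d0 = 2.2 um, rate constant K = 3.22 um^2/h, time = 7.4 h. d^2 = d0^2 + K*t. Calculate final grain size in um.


d^2 = 2.2^2 + 3.22*7.4 = 28.668
d = sqrt(28.668) = 5.35 um

5.35


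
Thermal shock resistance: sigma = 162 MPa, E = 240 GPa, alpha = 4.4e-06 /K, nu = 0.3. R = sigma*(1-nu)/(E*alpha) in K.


R = 162*(1-0.3)/(240*1000*4.4e-06) = 107 K

107


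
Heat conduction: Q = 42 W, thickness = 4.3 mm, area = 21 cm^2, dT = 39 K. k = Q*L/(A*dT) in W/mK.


k = 42*4.3/1000/(21/10000*39) = 2.21 W/mK

2.21


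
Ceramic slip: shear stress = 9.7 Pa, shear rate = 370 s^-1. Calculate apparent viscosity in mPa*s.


eta = tau/gamma * 1000 = 9.7/370 * 1000 = 26.2 mPa*s

26.2


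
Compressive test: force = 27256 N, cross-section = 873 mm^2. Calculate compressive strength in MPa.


CS = 27256 / 873 = 31.2 MPa

31.2


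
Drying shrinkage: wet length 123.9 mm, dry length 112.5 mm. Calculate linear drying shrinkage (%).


DS = (123.9 - 112.5) / 123.9 * 100 = 9.2%

9.2


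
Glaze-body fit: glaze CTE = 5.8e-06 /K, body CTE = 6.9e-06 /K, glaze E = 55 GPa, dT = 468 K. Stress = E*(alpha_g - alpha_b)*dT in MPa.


Stress = 55*1000*(5.8e-06 - 6.9e-06)*468 = -28.3 MPa

-28.3


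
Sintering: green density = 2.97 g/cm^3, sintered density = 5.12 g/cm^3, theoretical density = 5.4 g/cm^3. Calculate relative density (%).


Relative = 5.12 / 5.4 * 100 = 94.8%

94.8


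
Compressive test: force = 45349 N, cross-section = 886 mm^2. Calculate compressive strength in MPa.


CS = 45349 / 886 = 51.2 MPa

51.2


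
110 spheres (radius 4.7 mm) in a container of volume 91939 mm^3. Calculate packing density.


V_sphere = 4/3*pi*4.7^3 = 434.8928 mm^3
Total V = 110*434.8928 = 47838.208 mm^3
PD = 47838.208 / 91939 = 0.52

0.52


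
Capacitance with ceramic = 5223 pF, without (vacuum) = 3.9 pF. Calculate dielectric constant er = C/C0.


er = 5223 / 3.9 = 1339.23

1339.23


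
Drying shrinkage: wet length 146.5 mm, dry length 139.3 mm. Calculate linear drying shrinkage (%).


DS = (146.5 - 139.3) / 146.5 * 100 = 4.91%

4.91


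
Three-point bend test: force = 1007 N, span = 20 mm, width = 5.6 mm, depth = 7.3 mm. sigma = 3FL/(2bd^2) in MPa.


sigma = 3*1007*20/(2*5.6*7.3^2) = 101.2 MPa

101.2


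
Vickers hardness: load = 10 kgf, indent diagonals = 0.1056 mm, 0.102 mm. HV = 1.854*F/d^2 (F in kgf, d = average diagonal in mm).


d_avg = (0.1056+0.102)/2 = 0.1038 mm
HV = 1.854*10/0.1038^2 = 1721

1721


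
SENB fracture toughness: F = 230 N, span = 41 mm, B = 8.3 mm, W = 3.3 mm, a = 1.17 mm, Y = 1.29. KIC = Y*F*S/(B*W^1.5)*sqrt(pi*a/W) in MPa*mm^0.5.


KIC = 1.29*230*41/(8.3*3.3^1.5)*sqrt(pi*1.17/3.3) = 258.03

258.03


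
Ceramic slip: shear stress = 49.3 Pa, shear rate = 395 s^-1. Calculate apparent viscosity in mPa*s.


eta = tau/gamma * 1000 = 49.3/395 * 1000 = 124.8 mPa*s

124.8


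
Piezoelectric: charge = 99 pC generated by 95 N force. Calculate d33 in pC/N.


d33 = 99 / 95 = 1.0 pC/N

1.0


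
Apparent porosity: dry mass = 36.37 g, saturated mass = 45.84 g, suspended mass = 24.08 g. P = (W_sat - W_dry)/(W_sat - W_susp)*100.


P = (45.84 - 36.37) / (45.84 - 24.08) * 100 = 9.47 / 21.76 * 100 = 43.5%

43.5


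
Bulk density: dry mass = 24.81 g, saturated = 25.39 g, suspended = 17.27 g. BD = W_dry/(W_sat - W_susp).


BD = 24.81 / (25.39 - 17.27) = 24.81 / 8.12 = 3.055 g/cm^3

3.055


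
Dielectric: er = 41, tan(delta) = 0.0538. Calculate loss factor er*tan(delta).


Loss = 41 * 0.0538 = 2.206

2.206


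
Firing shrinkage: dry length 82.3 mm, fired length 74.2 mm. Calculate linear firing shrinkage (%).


FS = (82.3 - 74.2) / 82.3 * 100 = 9.84%

9.84


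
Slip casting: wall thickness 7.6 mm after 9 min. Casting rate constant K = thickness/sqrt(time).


K = 7.6 / sqrt(9) = 7.6 / 3.0 = 2.533 mm/min^0.5

2.533


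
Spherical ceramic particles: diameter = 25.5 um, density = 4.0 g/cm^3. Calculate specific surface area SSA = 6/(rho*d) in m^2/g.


SSA = 6 / (4.0 * 25.5) = 0.059 m^2/g

0.059


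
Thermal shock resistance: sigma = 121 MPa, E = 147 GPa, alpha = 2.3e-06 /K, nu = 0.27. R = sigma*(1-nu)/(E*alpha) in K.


R = 121*(1-0.27)/(147*1000*2.3e-06) = 261 K

261


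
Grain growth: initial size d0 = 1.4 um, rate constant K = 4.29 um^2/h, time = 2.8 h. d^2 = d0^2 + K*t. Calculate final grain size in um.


d^2 = 1.4^2 + 4.29*2.8 = 13.972
d = sqrt(13.972) = 3.74 um

3.74


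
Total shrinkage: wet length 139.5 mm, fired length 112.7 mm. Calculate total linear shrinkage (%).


TS = (139.5 - 112.7) / 139.5 * 100 = 19.21%

19.21


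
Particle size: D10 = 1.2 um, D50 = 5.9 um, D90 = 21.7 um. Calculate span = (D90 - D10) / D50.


Span = (21.7 - 1.2) / 5.9 = 20.5 / 5.9 = 3.475

3.475


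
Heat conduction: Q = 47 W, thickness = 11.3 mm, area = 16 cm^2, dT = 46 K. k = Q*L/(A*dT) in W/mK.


k = 47*11.3/1000/(16/10000*46) = 7.22 W/mK

7.22


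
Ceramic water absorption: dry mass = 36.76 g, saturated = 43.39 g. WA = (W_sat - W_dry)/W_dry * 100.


WA = (43.39 - 36.76) / 36.76 * 100 = 18.04%

18.04


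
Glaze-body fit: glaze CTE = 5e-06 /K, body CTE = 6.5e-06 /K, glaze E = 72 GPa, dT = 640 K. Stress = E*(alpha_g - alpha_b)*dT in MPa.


Stress = 72*1000*(5e-06 - 6.5e-06)*640 = -69.1 MPa

-69.1


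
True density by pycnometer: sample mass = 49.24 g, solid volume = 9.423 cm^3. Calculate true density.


TD = 49.24 / 9.423 = 5.226 g/cm^3

5.226


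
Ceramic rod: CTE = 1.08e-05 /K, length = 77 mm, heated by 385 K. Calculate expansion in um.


dL = 1.08e-05 * 77 * 385 * 1000 = 320.166 um

320.166


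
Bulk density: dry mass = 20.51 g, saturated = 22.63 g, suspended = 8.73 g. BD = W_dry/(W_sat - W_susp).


BD = 20.51 / (22.63 - 8.73) = 20.51 / 13.9 = 1.476 g/cm^3

1.476


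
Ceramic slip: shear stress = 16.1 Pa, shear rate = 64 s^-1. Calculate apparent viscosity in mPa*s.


eta = tau/gamma * 1000 = 16.1/64 * 1000 = 251.6 mPa*s

251.6


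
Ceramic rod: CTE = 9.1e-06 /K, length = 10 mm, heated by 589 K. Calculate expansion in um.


dL = 9.1e-06 * 10 * 589 * 1000 = 53.599 um

53.599


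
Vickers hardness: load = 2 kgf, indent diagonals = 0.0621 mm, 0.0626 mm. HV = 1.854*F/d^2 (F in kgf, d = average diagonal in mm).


d_avg = (0.0621+0.0626)/2 = 0.06235 mm
HV = 1.854*2/0.06235^2 = 954

954


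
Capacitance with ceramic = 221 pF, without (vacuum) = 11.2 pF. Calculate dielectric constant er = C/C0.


er = 221 / 11.2 = 19.73

19.73


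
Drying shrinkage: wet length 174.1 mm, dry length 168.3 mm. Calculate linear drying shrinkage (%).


DS = (174.1 - 168.3) / 174.1 * 100 = 3.33%

3.33


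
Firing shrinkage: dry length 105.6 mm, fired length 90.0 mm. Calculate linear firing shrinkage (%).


FS = (105.6 - 90.0) / 105.6 * 100 = 14.77%

14.77


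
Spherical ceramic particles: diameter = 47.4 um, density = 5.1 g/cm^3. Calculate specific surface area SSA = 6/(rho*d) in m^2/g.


SSA = 6 / (5.1 * 47.4) = 0.025 m^2/g

0.025


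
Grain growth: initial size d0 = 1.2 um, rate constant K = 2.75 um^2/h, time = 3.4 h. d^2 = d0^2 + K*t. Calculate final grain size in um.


d^2 = 1.2^2 + 2.75*3.4 = 10.79
d = sqrt(10.79) = 3.28 um

3.28


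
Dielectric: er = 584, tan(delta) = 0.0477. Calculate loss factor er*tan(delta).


Loss = 584 * 0.0477 = 27.857

27.857


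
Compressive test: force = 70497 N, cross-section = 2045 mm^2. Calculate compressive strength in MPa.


CS = 70497 / 2045 = 34.5 MPa

34.5


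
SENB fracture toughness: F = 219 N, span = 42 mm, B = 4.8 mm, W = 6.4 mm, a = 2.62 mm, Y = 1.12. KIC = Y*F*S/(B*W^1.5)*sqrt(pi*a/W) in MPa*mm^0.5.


KIC = 1.12*219*42/(4.8*6.4^1.5)*sqrt(pi*2.62/6.4) = 150.33

150.33


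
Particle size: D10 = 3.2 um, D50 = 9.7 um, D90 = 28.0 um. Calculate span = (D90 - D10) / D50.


Span = (28.0 - 3.2) / 9.7 = 24.8 / 9.7 = 2.557

2.557


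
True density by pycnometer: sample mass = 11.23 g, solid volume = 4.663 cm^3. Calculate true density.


TD = 11.23 / 4.663 = 2.408 g/cm^3

2.408


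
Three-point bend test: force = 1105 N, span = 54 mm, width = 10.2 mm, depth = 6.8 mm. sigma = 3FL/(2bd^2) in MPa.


sigma = 3*1105*54/(2*10.2*6.8^2) = 189.8 MPa

189.8


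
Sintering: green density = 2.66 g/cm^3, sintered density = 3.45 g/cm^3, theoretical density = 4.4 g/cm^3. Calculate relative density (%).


Relative = 3.45 / 4.4 * 100 = 78.4%

78.4


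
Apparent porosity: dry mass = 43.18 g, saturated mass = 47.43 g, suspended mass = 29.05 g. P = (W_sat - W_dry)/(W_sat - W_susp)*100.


P = (47.43 - 43.18) / (47.43 - 29.05) * 100 = 4.25 / 18.38 * 100 = 23.1%

23.1


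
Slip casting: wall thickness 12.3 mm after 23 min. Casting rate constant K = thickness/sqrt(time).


K = 12.3 / sqrt(23) = 12.3 / 4.7958 = 2.565 mm/min^0.5

2.565


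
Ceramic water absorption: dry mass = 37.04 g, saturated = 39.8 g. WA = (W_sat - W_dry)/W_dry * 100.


WA = (39.8 - 37.04) / 37.04 * 100 = 7.45%

7.45


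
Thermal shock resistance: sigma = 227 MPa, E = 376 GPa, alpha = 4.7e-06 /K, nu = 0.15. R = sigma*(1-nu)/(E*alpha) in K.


R = 227*(1-0.15)/(376*1000*4.7e-06) = 109 K

109


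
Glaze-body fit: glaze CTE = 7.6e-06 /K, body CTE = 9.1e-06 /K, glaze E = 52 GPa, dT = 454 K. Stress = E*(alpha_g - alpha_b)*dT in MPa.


Stress = 52*1000*(7.6e-06 - 9.1e-06)*454 = -35.4 MPa

-35.4


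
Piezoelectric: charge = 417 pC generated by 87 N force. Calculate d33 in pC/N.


d33 = 417 / 87 = 4.8 pC/N

4.8


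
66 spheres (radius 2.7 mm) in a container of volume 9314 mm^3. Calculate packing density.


V_sphere = 4/3*pi*2.7^3 = 82.448 mm^3
Total V = 66*82.448 = 5441.568 mm^3
PD = 5441.568 / 9314 = 0.584

0.584


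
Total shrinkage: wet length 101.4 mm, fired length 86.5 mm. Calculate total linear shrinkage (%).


TS = (101.4 - 86.5) / 101.4 * 100 = 14.69%

14.69


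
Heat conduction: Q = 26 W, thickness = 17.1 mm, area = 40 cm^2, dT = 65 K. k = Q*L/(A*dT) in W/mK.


k = 26*17.1/1000/(40/10000*65) = 1.71 W/mK

1.71


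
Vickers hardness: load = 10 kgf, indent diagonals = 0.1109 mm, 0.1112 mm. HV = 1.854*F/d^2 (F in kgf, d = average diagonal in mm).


d_avg = (0.1109+0.1112)/2 = 0.11105 mm
HV = 1.854*10/0.11105^2 = 1503

1503


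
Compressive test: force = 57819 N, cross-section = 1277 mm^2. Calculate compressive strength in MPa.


CS = 57819 / 1277 = 45.3 MPa

45.3


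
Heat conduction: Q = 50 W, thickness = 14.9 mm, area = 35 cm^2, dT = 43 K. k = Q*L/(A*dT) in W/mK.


k = 50*14.9/1000/(35/10000*43) = 4.95 W/mK

4.95


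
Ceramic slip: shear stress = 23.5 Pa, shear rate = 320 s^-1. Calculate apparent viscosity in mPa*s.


eta = tau/gamma * 1000 = 23.5/320 * 1000 = 73.4 mPa*s

73.4


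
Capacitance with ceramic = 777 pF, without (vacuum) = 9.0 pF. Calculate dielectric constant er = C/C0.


er = 777 / 9.0 = 86.33

86.33


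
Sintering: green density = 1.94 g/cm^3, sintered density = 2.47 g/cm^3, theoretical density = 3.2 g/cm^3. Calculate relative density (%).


Relative = 2.47 / 3.2 * 100 = 77.2%

77.2


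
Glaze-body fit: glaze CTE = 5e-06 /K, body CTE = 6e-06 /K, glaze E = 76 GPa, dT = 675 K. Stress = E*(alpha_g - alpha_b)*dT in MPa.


Stress = 76*1000*(5e-06 - 6e-06)*675 = -51.3 MPa

-51.3


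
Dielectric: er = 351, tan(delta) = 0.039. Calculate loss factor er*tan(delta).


Loss = 351 * 0.039 = 13.689

13.689


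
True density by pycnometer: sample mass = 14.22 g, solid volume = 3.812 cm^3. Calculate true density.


TD = 14.22 / 3.812 = 3.73 g/cm^3

3.73


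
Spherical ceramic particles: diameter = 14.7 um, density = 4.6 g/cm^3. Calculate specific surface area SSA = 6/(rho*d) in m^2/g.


SSA = 6 / (4.6 * 14.7) = 0.089 m^2/g

0.089


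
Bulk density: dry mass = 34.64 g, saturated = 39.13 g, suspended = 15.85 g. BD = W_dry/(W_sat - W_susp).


BD = 34.64 / (39.13 - 15.85) = 34.64 / 23.28 = 1.488 g/cm^3

1.488


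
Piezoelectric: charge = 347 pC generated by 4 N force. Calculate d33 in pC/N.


d33 = 347 / 4 = 86.8 pC/N

86.8


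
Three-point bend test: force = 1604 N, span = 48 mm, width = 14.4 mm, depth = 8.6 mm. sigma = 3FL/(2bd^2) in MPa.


sigma = 3*1604*48/(2*14.4*8.6^2) = 108.4 MPa

108.4


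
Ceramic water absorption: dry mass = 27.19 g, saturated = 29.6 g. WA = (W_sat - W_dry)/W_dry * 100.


WA = (29.6 - 27.19) / 27.19 * 100 = 8.86%

8.86


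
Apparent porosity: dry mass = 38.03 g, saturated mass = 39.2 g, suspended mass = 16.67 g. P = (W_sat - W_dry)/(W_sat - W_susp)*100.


P = (39.2 - 38.03) / (39.2 - 16.67) * 100 = 1.17 / 22.53 * 100 = 5.2%

5.2


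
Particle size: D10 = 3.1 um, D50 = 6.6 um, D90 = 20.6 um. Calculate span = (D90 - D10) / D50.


Span = (20.6 - 3.1) / 6.6 = 17.5 / 6.6 = 2.652

2.652


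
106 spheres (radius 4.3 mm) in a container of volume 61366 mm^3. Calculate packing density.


V_sphere = 4/3*pi*4.3^3 = 333.0381 mm^3
Total V = 106*333.0381 = 35302.0386 mm^3
PD = 35302.0386 / 61366 = 0.575

0.575


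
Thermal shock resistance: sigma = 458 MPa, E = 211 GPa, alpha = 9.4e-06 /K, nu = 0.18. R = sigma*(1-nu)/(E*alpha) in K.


R = 458*(1-0.18)/(211*1000*9.4e-06) = 189 K

189


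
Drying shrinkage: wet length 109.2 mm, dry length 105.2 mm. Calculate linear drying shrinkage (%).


DS = (109.2 - 105.2) / 109.2 * 100 = 3.66%

3.66


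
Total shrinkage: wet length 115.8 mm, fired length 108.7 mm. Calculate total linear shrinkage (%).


TS = (115.8 - 108.7) / 115.8 * 100 = 6.13%

6.13


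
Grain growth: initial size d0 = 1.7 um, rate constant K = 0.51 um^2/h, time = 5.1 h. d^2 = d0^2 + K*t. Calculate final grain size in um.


d^2 = 1.7^2 + 0.51*5.1 = 5.491
d = sqrt(5.491) = 2.34 um

2.34


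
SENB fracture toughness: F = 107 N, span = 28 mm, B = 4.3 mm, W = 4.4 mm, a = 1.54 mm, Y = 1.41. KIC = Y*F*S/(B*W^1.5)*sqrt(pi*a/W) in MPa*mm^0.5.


KIC = 1.41*107*28/(4.3*4.4^1.5)*sqrt(pi*1.54/4.4) = 111.61

111.61


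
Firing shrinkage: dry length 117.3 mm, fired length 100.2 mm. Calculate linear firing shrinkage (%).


FS = (117.3 - 100.2) / 117.3 * 100 = 14.58%

14.58


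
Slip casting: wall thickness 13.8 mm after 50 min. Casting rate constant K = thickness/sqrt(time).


K = 13.8 / sqrt(50) = 13.8 / 7.0711 = 1.952 mm/min^0.5

1.952


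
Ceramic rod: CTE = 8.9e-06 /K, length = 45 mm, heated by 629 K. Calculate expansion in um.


dL = 8.9e-06 * 45 * 629 * 1000 = 251.915 um

251.915


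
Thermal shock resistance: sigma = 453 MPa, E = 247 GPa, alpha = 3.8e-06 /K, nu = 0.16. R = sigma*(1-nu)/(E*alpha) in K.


R = 453*(1-0.16)/(247*1000*3.8e-06) = 405 K

405


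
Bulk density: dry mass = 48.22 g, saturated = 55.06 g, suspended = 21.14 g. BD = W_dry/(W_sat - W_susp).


BD = 48.22 / (55.06 - 21.14) = 48.22 / 33.92 = 1.422 g/cm^3

1.422


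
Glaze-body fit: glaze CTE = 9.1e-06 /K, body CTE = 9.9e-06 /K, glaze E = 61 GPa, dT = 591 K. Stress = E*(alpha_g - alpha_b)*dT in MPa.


Stress = 61*1000*(9.1e-06 - 9.9e-06)*591 = -28.8 MPa

-28.8


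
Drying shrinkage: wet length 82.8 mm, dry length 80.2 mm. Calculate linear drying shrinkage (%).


DS = (82.8 - 80.2) / 82.8 * 100 = 3.14%

3.14


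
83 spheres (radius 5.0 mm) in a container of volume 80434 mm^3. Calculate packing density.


V_sphere = 4/3*pi*5.0^3 = 523.5988 mm^3
Total V = 83*523.5988 = 43458.7004 mm^3
PD = 43458.7004 / 80434 = 0.54

0.54


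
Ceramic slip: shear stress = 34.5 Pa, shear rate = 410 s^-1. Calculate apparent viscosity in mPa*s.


eta = tau/gamma * 1000 = 34.5/410 * 1000 = 84.1 mPa*s

84.1


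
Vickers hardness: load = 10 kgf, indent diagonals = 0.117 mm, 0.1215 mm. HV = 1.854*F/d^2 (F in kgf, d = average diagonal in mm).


d_avg = (0.117+0.1215)/2 = 0.11925 mm
HV = 1.854*10/0.11925^2 = 1304

1304


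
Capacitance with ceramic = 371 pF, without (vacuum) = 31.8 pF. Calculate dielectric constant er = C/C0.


er = 371 / 31.8 = 11.67

11.67


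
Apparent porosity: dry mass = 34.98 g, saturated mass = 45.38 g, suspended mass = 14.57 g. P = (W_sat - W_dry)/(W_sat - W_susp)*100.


P = (45.38 - 34.98) / (45.38 - 14.57) * 100 = 10.4 / 30.81 * 100 = 33.8%

33.8


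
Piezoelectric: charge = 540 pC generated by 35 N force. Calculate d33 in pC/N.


d33 = 540 / 35 = 15.4 pC/N

15.4


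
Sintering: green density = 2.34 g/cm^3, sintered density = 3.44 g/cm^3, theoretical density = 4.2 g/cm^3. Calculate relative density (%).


Relative = 3.44 / 4.2 * 100 = 81.9%

81.9


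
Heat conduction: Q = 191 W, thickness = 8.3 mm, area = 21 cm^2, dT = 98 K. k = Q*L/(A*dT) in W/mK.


k = 191*8.3/1000/(21/10000*98) = 7.7 W/mK

7.7


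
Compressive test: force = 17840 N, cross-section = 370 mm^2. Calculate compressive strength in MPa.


CS = 17840 / 370 = 48.2 MPa

48.2


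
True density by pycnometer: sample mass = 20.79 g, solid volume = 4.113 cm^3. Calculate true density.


TD = 20.79 / 4.113 = 5.055 g/cm^3

5.055


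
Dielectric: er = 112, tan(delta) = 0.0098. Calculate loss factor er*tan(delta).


Loss = 112 * 0.0098 = 1.098

1.098


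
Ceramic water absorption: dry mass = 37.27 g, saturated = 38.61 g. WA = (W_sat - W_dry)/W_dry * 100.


WA = (38.61 - 37.27) / 37.27 * 100 = 3.6%

3.6


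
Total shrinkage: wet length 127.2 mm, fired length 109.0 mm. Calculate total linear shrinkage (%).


TS = (127.2 - 109.0) / 127.2 * 100 = 14.31%

14.31


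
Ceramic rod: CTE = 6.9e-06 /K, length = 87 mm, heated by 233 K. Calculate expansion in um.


dL = 6.9e-06 * 87 * 233 * 1000 = 139.87 um

139.87


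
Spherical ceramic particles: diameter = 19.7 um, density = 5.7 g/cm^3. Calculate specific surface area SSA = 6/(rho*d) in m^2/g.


SSA = 6 / (5.7 * 19.7) = 0.053 m^2/g

0.053


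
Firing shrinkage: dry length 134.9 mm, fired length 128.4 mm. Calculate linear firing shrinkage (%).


FS = (134.9 - 128.4) / 134.9 * 100 = 4.82%

4.82


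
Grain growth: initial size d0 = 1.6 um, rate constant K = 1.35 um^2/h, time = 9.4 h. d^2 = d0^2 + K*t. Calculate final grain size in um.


d^2 = 1.6^2 + 1.35*9.4 = 15.25
d = sqrt(15.25) = 3.91 um

3.91


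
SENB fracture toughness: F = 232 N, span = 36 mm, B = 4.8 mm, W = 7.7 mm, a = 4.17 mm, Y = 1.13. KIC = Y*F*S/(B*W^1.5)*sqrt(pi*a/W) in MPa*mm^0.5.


KIC = 1.13*232*36/(4.8*7.7^1.5)*sqrt(pi*4.17/7.7) = 120.03

120.03


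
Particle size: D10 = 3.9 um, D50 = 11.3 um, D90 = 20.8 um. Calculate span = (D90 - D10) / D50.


Span = (20.8 - 3.9) / 11.3 = 16.9 / 11.3 = 1.496

1.496


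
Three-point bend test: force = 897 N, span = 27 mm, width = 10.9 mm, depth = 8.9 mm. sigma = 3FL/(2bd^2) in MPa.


sigma = 3*897*27/(2*10.9*8.9^2) = 42.1 MPa

42.1


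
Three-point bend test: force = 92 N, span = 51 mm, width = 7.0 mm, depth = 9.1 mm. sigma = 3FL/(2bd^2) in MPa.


sigma = 3*92*51/(2*7.0*9.1^2) = 12.1 MPa

12.1


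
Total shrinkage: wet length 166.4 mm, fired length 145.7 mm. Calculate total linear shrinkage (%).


TS = (166.4 - 145.7) / 166.4 * 100 = 12.44%

12.44


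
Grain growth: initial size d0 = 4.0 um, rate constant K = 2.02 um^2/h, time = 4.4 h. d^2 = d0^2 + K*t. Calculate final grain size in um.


d^2 = 4.0^2 + 2.02*4.4 = 24.888
d = sqrt(24.888) = 4.99 um

4.99


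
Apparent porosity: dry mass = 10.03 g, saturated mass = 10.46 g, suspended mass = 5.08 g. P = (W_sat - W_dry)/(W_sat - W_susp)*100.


P = (10.46 - 10.03) / (10.46 - 5.08) * 100 = 0.43 / 5.38 * 100 = 8.0%

8.0


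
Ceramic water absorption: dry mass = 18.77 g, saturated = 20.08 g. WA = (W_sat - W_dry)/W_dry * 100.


WA = (20.08 - 18.77) / 18.77 * 100 = 6.98%

6.98


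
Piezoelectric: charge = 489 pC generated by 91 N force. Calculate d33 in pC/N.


d33 = 489 / 91 = 5.4 pC/N

5.4


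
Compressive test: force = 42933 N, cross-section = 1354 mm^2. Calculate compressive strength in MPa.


CS = 42933 / 1354 = 31.7 MPa

31.7


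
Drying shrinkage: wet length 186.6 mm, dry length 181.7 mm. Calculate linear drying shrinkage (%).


DS = (186.6 - 181.7) / 186.6 * 100 = 2.63%

2.63


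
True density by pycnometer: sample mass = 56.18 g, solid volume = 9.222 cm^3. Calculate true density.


TD = 56.18 / 9.222 = 6.092 g/cm^3

6.092


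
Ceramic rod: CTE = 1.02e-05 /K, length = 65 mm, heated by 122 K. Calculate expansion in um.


dL = 1.02e-05 * 65 * 122 * 1000 = 80.886 um

80.886


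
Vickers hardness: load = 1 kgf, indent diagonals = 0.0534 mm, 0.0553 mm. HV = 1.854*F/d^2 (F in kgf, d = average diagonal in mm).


d_avg = (0.0534+0.0553)/2 = 0.05435 mm
HV = 1.854*1/0.05435^2 = 628

628


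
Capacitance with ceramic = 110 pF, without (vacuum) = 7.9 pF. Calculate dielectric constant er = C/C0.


er = 110 / 7.9 = 13.92

13.92


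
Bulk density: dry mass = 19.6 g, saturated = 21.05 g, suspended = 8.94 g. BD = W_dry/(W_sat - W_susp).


BD = 19.6 / (21.05 - 8.94) = 19.6 / 12.11 = 1.618 g/cm^3

1.618


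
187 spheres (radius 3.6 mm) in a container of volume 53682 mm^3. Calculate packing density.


V_sphere = 4/3*pi*3.6^3 = 195.4322 mm^3
Total V = 187*195.4322 = 36545.8214 mm^3
PD = 36545.8214 / 53682 = 0.681

0.681


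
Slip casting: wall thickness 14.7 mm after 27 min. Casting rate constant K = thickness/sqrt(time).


K = 14.7 / sqrt(27) = 14.7 / 5.1962 = 2.829 mm/min^0.5

2.829


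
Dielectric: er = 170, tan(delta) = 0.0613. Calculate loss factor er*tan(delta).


Loss = 170 * 0.0613 = 10.421

10.421


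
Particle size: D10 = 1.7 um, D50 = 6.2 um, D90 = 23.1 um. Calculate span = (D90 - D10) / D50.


Span = (23.1 - 1.7) / 6.2 = 21.4 / 6.2 = 3.452

3.452


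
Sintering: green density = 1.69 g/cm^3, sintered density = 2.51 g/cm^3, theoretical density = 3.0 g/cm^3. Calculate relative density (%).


Relative = 2.51 / 3.0 * 100 = 83.7%

83.7


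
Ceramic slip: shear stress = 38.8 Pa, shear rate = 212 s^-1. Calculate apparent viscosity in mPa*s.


eta = tau/gamma * 1000 = 38.8/212 * 1000 = 183.0 mPa*s

183.0


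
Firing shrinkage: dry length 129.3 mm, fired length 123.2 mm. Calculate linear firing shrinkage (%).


FS = (129.3 - 123.2) / 129.3 * 100 = 4.72%

4.72


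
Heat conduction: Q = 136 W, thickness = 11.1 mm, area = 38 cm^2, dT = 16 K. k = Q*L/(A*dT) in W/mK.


k = 136*11.1/1000/(38/10000*16) = 24.83 W/mK

24.83


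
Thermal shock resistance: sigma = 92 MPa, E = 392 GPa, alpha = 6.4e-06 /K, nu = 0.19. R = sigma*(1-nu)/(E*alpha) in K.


R = 92*(1-0.19)/(392*1000*6.4e-06) = 30 K

30


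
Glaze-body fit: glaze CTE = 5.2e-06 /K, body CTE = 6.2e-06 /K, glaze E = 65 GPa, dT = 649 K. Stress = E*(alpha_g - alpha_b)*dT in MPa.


Stress = 65*1000*(5.2e-06 - 6.2e-06)*649 = -42.2 MPa

-42.2


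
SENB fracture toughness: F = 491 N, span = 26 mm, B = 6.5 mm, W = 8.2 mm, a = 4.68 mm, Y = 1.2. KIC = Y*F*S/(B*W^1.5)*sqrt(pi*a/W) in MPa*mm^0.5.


KIC = 1.2*491*26/(6.5*8.2^1.5)*sqrt(pi*4.68/8.2) = 134.4

134.4


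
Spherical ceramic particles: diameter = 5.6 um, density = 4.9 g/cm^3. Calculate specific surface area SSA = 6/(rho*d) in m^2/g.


SSA = 6 / (4.9 * 5.6) = 0.219 m^2/g

0.219


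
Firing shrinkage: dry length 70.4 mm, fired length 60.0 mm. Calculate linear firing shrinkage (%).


FS = (70.4 - 60.0) / 70.4 * 100 = 14.77%

14.77


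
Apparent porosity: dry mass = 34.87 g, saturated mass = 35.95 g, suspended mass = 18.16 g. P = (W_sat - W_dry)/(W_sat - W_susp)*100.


P = (35.95 - 34.87) / (35.95 - 18.16) * 100 = 1.08 / 17.79 * 100 = 6.1%

6.1


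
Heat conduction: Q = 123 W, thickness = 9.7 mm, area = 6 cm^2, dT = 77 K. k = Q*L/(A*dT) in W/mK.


k = 123*9.7/1000/(6/10000*77) = 25.82 W/mK

25.82


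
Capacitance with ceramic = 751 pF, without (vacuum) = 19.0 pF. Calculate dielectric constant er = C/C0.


er = 751 / 19.0 = 39.53

39.53


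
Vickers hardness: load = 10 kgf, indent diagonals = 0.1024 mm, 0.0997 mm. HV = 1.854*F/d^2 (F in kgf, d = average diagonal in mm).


d_avg = (0.1024+0.0997)/2 = 0.10105 mm
HV = 1.854*10/0.10105^2 = 1816

1816


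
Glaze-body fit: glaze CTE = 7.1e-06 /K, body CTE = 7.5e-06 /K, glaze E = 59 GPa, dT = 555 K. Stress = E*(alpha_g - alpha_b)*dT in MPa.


Stress = 59*1000*(7.1e-06 - 7.5e-06)*555 = -13.1 MPa

-13.1


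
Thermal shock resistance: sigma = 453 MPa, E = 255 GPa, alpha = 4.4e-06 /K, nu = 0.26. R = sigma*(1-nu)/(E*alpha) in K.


R = 453*(1-0.26)/(255*1000*4.4e-06) = 299 K

299


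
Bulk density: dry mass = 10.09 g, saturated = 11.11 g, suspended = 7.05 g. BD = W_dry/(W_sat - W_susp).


BD = 10.09 / (11.11 - 7.05) = 10.09 / 4.06 = 2.485 g/cm^3

2.485


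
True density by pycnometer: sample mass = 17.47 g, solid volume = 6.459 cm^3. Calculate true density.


TD = 17.47 / 6.459 = 2.705 g/cm^3

2.705


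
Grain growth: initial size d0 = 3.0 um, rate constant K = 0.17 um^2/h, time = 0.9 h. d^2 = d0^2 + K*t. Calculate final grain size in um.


d^2 = 3.0^2 + 0.17*0.9 = 9.153
d = sqrt(9.153) = 3.03 um

3.03


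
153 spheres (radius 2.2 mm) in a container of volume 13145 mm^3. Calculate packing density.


V_sphere = 4/3*pi*2.2^3 = 44.6022 mm^3
Total V = 153*44.6022 = 6824.1366 mm^3
PD = 6824.1366 / 13145 = 0.519

0.519


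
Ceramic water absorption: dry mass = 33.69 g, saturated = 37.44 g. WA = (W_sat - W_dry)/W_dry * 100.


WA = (37.44 - 33.69) / 33.69 * 100 = 11.13%

11.13


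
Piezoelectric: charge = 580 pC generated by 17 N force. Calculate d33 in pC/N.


d33 = 580 / 17 = 34.1 pC/N

34.1


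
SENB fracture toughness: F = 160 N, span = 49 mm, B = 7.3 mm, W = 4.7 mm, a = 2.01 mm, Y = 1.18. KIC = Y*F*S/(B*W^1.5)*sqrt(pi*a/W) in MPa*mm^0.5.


KIC = 1.18*160*49/(7.3*4.7^1.5)*sqrt(pi*2.01/4.7) = 144.16

144.16


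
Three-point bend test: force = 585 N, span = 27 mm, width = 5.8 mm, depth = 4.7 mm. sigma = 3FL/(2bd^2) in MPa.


sigma = 3*585*27/(2*5.8*4.7^2) = 184.9 MPa

184.9


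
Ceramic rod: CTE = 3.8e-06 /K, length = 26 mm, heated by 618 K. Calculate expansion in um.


dL = 3.8e-06 * 26 * 618 * 1000 = 61.058 um

61.058


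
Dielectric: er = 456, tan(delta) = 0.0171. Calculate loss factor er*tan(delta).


Loss = 456 * 0.0171 = 7.798

7.798


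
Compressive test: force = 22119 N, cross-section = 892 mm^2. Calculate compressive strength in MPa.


CS = 22119 / 892 = 24.8 MPa

24.8


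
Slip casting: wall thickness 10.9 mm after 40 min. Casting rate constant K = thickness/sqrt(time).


K = 10.9 / sqrt(40) = 10.9 / 6.3246 = 1.723 mm/min^0.5

1.723


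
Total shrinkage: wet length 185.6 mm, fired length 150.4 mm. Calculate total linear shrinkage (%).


TS = (185.6 - 150.4) / 185.6 * 100 = 18.97%

18.97


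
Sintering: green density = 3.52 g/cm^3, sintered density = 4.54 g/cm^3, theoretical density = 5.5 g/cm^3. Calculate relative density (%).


Relative = 4.54 / 5.5 * 100 = 82.5%

82.5


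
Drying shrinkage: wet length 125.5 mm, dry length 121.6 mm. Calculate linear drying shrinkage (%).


DS = (125.5 - 121.6) / 125.5 * 100 = 3.11%

3.11


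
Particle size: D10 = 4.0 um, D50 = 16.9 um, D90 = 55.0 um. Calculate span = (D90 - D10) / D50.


Span = (55.0 - 4.0) / 16.9 = 51.0 / 16.9 = 3.018

3.018


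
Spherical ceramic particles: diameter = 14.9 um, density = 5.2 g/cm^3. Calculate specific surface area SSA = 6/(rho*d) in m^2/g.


SSA = 6 / (5.2 * 14.9) = 0.077 m^2/g

0.077
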